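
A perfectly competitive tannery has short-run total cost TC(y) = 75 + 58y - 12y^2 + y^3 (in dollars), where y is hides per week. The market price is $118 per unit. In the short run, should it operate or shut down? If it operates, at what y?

Produce at y = 10

Variable cost is VC = 58y - 12y^2 + y^3, so AVC = VC/y = 58 - 12y + y^2 and MC = dTC/dy = 58 - 24y + 3y^2.
AVC hits its minimum where MC = AVC, at y = 6, giving min AVC = 58 - 12·6 + 6^2 = $22.
Because $118 ≥ $22, revenue can cover variable cost; the firm operates.
Set P = MC: 118 = 58 - 24y + 3y^2 → -60 - 24y + 3y^2 = 0. The roots are y = -2 and y = 10; the profit-maximizing output is on the rising part of MC, so y* = 10.
Check: AVC at y = 10 is $38 ≤ P, so revenue covers variable cost.
Profit = P·y − TC = 118·10 − 455 = $725.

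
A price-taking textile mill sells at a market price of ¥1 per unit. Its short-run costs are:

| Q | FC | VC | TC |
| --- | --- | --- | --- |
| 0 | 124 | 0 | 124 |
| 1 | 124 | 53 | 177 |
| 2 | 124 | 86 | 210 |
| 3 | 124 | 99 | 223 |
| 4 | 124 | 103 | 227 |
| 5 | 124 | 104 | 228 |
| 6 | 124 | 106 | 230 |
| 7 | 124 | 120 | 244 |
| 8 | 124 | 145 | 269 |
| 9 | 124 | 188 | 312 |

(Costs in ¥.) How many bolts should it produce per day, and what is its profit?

Compute π = P·Q − TC at each output: Q=0: -124; Q=1: -176; Q=2: -208; Q=3: -220; Q=4: -223; Q=5: -223; Q=6: -224; Q=7: -237; Q=8: -261; Q=9: -303.
Profit is highest at Q = 0. Equivalently, the lowest AVC in the table is 120/7 ≈ ¥17.14 at Q = 7, and P = ¥1 falls below it — price never covers variable cost, so the firm shuts down and loses only its fixed cost.

Q = 0 (shut down); profit = -¥124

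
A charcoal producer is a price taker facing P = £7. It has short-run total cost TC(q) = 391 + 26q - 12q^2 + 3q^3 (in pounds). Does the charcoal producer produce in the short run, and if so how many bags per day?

Strip out fixed cost: VC = 26q - 12q^2 + 3q^3. Then AVC = 26 - 12q + 3q^2 and MC = 26 - 24q + 9q^2.
AVC is minimized where dAVC/dq = -12 + 6q = 0, at q = 2; min AVC = 26 - 12·2 + 3·2^2 = £14.
With P < min AVC (£7 < £14), every unit sold adds to the loss.
The firm minimizes its loss by shutting down and losing only its fixed cost of £391.

Shut down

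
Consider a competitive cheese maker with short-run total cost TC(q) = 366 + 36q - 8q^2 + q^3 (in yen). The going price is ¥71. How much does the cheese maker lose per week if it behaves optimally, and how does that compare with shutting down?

AVC = 36 - 8q + q^2 has its minimum ¥20 at q = 4; price ¥71 clears that bar, so the firm operates.
MC = 36 - 16q + 3q^2. Setting P = MC and taking the root on the rising branch gives q* = 7.
TR = 71·7 = 497. TC = 366 + 203 = 569. Profit = 497 − 569 = -¥72.
Shutting down would mean losing the fixed cost of ¥366, so operating at a loss of ¥72 is better by ¥294.

Profit = -¥72 at q = 7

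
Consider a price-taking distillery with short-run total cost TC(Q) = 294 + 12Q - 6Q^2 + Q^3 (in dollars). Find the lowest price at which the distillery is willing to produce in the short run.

$3 per unit

The shutdown price is the minimum of AVC. VC = 12Q - 6Q^2 + Q^3, so AVC = 12 - 6Q + Q^2.
dAVC/dQ = -6 + 2Q = 0 gives Q = 3. min AVC = 12 - 6·3 + 3^2 = 3.
The firm shuts down for any P below $3.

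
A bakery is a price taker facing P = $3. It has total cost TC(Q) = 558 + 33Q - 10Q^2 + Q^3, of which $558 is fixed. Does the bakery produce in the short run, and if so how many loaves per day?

Shut down

Strip out fixed cost: VC = 33Q - 10Q^2 + Q^3. Then AVC = 33 - 10Q + Q^2 and MC = 33 - 20Q + 3Q^2.
AVC hits its minimum where MC = AVC, at Q = 5, giving min AVC = 33 - 10·5 + 5^2 = $8.
Since P = $3 < min AVC = $8, price fails to cover variable cost at any output.
Shutting down limits the loss to fixed cost, $558.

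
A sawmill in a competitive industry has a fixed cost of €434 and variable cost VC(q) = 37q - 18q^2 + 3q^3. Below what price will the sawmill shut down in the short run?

€10 per unit

The shutdown price is the minimum of AVC. VC = 37q - 18q^2 + 3q^3, so AVC = 37 - 18q + 3q^2.
dAVC/dq = -18 + 6q = 0 gives q = 3. min AVC = 37 - 18·3 + 3·3^2 = 10.
The firm shuts down for any P below €10.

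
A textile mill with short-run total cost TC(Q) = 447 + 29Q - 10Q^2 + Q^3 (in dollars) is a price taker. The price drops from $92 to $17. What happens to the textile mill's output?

AVC = 29 - 10Q + Q^2, minimized at Q = 5 where min AVC = $4. MC = 29 - 20Q + 3Q^2.
With P = $92 above the shutdown price, P = MC gives Q = 9.
At P = $17 ≥ min AVC, set P = MC: Q = 6. The firm stays open but cuts output.

Output falls from 9 to 6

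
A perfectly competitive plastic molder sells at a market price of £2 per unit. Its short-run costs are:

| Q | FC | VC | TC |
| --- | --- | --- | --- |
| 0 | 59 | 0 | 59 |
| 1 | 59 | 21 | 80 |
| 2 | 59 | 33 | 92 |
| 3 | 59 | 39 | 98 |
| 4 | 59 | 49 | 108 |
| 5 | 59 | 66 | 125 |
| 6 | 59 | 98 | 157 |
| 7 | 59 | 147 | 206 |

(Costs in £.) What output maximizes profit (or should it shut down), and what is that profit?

Q = 0 (shut down); profit = -£59

Tabulate TR − TC: Q=0: -59; Q=1: -78; Q=2: -88; Q=3: -92; Q=4: -100; Q=5: -115; Q=6: -145; Q=7: -192.
Profit is highest at Q = 0. Equivalently, the lowest AVC in the table is 49/4 ≈ £12.25 at Q = 4, and P = £2 falls below it — price never covers variable cost, so the firm shuts down and loses only its fixed cost.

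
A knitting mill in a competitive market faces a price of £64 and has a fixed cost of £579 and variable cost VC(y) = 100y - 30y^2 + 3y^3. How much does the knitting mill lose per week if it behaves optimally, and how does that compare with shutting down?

AVC = 100 - 30y + 3y^2; min AVC = £25 at y = 5. Since P = £64 ≥ min AVC, the firm produces.
MC = 100 - 60y + 9y^2. Setting P = MC and taking the root on the rising branch gives y* = 6.
TR = 64·6 = 384. TC = 579 + 168 = 747. Profit = 384 − 747 = -£363.
That loss of £363 beats the £579 the firm would lose by shutting down; producing recovers £216 of fixed cost.

Profit = -£363 at y = 6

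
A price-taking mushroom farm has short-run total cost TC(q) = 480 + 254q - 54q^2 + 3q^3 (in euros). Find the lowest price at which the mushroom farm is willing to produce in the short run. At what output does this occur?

€11 per unit, at q = 9

The firm shuts down when price falls below the minimum of average variable cost. AVC = VC/q = 254 - 54q + 3q^2.
At the minimum of AVC, MC = AVC. MC = 254 - 108q + 9q^2; setting MC = AVC gives 6q^2 - 54q = 0, so q = 9. min AVC = 11.
For P < €11 the firm produces nothing.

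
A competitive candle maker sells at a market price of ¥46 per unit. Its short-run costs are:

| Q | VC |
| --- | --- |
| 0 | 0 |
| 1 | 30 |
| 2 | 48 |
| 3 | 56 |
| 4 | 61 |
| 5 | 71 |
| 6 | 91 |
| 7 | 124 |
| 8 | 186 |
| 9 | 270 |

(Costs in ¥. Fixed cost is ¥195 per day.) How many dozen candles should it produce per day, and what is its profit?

Profit at each row (π = 46Q − TC): Q=0: -195; Q=1: -179; Q=2: -151; Q=3: -113; Q=4: -72; Q=5: -36; Q=6: -10; Q=7: 3; Q=8: -13; Q=9: -51.
Profit is maximized at Q = 7. AVC there is 124/7 = ¥17.71 ≤ P, so producing beats shutting down (which would give -¥195).

Q = 7; profit = ¥3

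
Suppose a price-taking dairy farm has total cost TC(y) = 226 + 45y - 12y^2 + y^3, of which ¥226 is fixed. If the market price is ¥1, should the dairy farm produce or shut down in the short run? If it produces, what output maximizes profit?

Variable cost is VC = 45y - 12y^2 + y^3, so AVC = VC/y = 45 - 12y + y^2 and MC = dTC/dy = 45 - 24y + 3y^2.
AVC is minimized where dAVC/dy = -12 + 2y = 0, at y = 6; min AVC = 45 - 12·6 + 6^2 = ¥9.
P = ¥1 lies below min AVC = ¥9; no output level covers variable cost.
Best response: produce nothing and absorb the ¥226 fixed cost.

Shut down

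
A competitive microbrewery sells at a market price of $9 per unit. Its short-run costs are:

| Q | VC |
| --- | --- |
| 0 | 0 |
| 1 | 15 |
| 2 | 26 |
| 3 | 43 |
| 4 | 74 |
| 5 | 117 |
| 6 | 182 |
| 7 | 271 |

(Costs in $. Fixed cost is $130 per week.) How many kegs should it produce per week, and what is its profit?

Q = 0 (shut down); profit = -$130

Compute π = P·Q − TC at each output: Q=0: -130; Q=1: -136; Q=2: -138; Q=3: -146; Q=4: -168; Q=5: -202; Q=6: -258; Q=7: -338.
Profit is highest at Q = 0. Equivalently, the lowest AVC in the table is 26/2 ≈ $13 at Q = 2, and P = $9 falls below it — price never covers variable cost, so the firm shuts down and loses only its fixed cost.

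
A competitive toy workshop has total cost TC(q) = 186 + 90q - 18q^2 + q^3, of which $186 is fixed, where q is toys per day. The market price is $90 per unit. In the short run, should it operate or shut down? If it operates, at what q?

Strip out fixed cost: VC = 90q - 18q^2 + q^3. Then AVC = 90 - 18q + q^2 and MC = 90 - 36q + 3q^2.
The AVC parabola has its vertex at q = 18/2 = 9, where AVC = 90 - 18·9 + 9^2 = $9.
Because $90 ≥ $9, revenue can cover variable cost; the firm operates.
Set P = MC: 90 = 90 - 36q + 3q^2 → -36q + 3q^2 = 0. The roots are q = 0 and q = 12; the profit-maximizing output is on the rising part of MC, so q* = 12.
Check: AVC at q = 12 is $18 ≤ P, so revenue covers variable cost.
Profit = P·q − TC = 90·12 − 402 = $678.

Produce at q = 12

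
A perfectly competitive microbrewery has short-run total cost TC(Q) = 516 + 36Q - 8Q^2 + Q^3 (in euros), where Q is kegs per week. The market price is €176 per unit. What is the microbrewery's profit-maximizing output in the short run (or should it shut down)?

From TC, MC = TC'(Q) = 36 - 16Q + 3Q^2 and AVC = VC/Q = 36 - 8Q + Q^2.
AVC is minimized where dAVC/dQ = -8 + 2Q = 0, at Q = 4; min AVC = 36 - 8·4 + 4^2 = €20.
P = €176 exceeds min AVC = €20, so the firm stays open.
P = MC gives -140 - 16Q + 3Q^2 = 0, with roots -14/3 and 10. Take the larger (rising MC): Q* = 10.
Check: AVC at Q = 10 is €56 ≤ P, so revenue covers variable cost.
Profit = P·Q − TC = 176·10 − 1076 = €684.

Produce at Q = 10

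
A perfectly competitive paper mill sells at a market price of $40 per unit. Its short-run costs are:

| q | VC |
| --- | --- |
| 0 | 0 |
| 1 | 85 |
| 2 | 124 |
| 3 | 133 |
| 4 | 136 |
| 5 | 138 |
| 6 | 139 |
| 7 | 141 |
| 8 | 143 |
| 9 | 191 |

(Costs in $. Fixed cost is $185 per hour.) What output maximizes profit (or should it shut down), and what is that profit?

q = 8; profit = -$8

Compute π = P·q − TC at each output: q=0: -185; q=1: -230; q=2: -229; q=3: -198; q=4: -161; q=5: -123; q=6: -84; q=7: -46; q=8: -8; q=9: -16.
Profit is maximized at q = 8. AVC there is 143/8 = $17.88 ≤ P, so producing beats shutting down (which would give -$185).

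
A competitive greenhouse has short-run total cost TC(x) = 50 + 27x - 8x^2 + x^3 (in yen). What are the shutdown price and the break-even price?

Shutdown price = ¥11; break-even price = ¥22

AVC = 27 - 8x + x^2; minimized at x = 4, giving min AVC = ¥11. That is the shutdown price.
ATC = 50/x + 27 - 8x + x^2. Setting dATC/dx = −50/x^2 − 8 + 2x = 0 gives x = 5 (since 2·5^3 − 8·5^2 = 50).
min ATC = 50/5 + 27 − 8·5 + 5^2 = ¥22. That is the break-even price.
Between these two prices the firm operates at a loss; above ¥22 it earns a profit.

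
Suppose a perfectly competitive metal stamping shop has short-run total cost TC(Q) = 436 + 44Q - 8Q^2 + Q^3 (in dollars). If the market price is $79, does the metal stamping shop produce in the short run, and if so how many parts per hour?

Produce at Q = 7

Strip out fixed cost: VC = 44Q - 8Q^2 + Q^3. Then AVC = 44 - 8Q + Q^2 and MC = 44 - 16Q + 3Q^2.
AVC is minimized where dAVC/dQ = -8 + 2Q = 0, at Q = 4; min AVC = 44 - 8·4 + 4^2 = $28.
P = $79 exceeds min AVC = $28, so the firm stays open.
P = MC gives -35 - 16Q + 3Q^2 = 0, with roots -5/3 and 7. Take the larger (rising MC): Q* = 7.
Check: AVC at Q = 7 is $37 ≤ P, so revenue covers variable cost.
Profit = P·Q − TC = 79·7 − 695 = -$142, a loss, but smaller than the $436 fixed cost the firm would lose by shutting down.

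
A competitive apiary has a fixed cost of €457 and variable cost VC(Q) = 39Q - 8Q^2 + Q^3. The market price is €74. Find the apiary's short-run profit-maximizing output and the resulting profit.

Profit = -€163 at Q = 7

AVC = 39 - 8Q + Q^2 has its minimum €23 at Q = 4; price €74 clears that bar, so the firm operates.
MC = 39 - 16Q + 3Q^2. Setting P = MC and taking the root on the rising branch gives Q* = 7.
TR = 74·7 = 518. TC = 457 + 224 = 681. Profit = 518 − 681 = -€163.
That loss of €163 beats the €457 the firm would lose by shutting down; producing recovers €294 of fixed cost.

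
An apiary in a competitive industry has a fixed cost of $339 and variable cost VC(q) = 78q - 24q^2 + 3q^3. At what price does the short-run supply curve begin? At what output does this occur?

Short-run supply begins at min AVC. From VC = 78q - 24q^2 + 3q^3, AVC = 78 - 24q + 3q^2.
dAVC/dq = -24 + 6q = 0 gives q = 4. min AVC = 78 - 24·4 + 3·4^2 = 30.
So the shutdown price is $30.

$30 per unit, at q = 4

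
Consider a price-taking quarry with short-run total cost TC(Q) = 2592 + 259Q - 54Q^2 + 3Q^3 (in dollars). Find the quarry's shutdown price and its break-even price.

AVC = 259 - 54Q + 3Q^2; minimized at Q = 9, giving min AVC = $16. That is the shutdown price.
ATC = 2592/Q + 259 - 54Q + 3Q^2. Setting dATC/dQ = −2592/Q^2 − 54 + 6Q = 0 gives Q = 12 (since 6·12^3 − 54·12^2 = 2592).
min ATC = 2592/12 + 259 − 54·12 + 3·12^2 = $259. That is the break-even price.
For $16 ≤ P < $259 the firm produces at a loss; below $16 it shuts down.

Shutdown price = $16; break-even price = $259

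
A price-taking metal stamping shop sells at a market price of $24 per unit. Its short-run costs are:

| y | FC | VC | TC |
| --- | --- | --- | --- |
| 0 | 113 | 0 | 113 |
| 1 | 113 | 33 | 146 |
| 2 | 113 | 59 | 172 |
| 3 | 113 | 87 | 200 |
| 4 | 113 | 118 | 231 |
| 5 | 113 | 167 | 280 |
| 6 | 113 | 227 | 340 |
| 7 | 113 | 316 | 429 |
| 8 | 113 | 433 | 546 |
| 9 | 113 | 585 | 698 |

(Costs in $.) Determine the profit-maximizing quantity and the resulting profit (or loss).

Profit at each row (π = 24y − TC): y=0: -113; y=1: -122; y=2: -124; y=3: -128; y=4: -135; y=5: -160; y=6: -196; y=7: -261; y=8: -354; y=9: -482.
Profit is highest at y = 0. Equivalently, the lowest AVC in the table is 87/3 ≈ $29 at y = 3, and P = $24 falls below it — price never covers variable cost, so the firm shuts down and loses only its fixed cost.

y = 0 (shut down); profit = -$113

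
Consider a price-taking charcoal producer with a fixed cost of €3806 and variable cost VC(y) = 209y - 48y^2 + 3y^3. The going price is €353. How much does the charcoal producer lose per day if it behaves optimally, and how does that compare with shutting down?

Profit = -€350 at y = 12

AVC = 209 - 48y + 3y^2; min AVC = €17 at y = 8. Since P = €353 ≥ min AVC, the firm produces.
MC = 209 - 96y + 9y^2. Setting P = MC and taking the root on the rising branch gives y* = 12.
TR = 353·12 = 4236. TC = 3806 + 780 = 4586. Profit = 4236 − 4586 = -€350.
By producing, the firm covers all variable cost plus €3456 of fixed cost; shutting down would lose the full €3806.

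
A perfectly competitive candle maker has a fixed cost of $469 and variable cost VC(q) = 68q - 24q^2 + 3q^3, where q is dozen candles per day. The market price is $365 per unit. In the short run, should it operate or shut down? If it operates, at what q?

Produce at q = 9

From TC, MC = TC'(q) = 68 - 48q + 9q^2 and AVC = VC/q = 68 - 24q + 3q^2.
AVC hits its minimum where MC = AVC, at q = 4, giving min AVC = 68 - 24·4 + 3·4^2 = $20.
Because $365 ≥ $20, revenue can cover variable cost; the firm operates.
P = MC gives -297 - 48q + 9q^2 = 0, with roots -11/3 and 9. Take the larger (rising MC): q* = 9.
Check: AVC at q = 9 is $95 ≤ P, so revenue covers variable cost.
Profit = P·q − TC = 365·9 − 1324 = $1961.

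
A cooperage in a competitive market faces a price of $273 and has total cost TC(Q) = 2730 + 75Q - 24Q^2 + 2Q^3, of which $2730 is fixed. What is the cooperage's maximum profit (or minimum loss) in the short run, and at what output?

AVC = 75 - 24Q + 2Q^2; min AVC = $3 at Q = 6. Since P = $273 ≥ min AVC, the firm produces.
With MC = 75 - 48Q + 6Q^2, P = MC on the upward-sloping part at Q* = 11.
TR = 273·11 = 3003. TC = 2730 + 583 = 3313. Profit = 3003 − 3313 = -$310.
Shutting down would mean losing the fixed cost of $2730, so operating at a loss of $310 is better by $2420.

Profit = -$310 at Q = 11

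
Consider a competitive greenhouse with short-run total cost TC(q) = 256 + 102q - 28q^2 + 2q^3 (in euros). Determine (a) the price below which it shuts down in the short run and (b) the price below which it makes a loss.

Shutdown price = €4; break-even price = €38

AVC = 102 - 28q + 2q^2; minimized at q = 7, giving min AVC = €4. That is the shutdown price.
ATC = 256/q + 102 - 28q + 2q^2. Setting dATC/dq = −256/q^2 − 28 + 4q = 0 gives q = 8 (since 4·8^3 − 28·8^2 = 256).
min ATC = 256/8 + 102 − 28·8 + 2·8^2 = €38. That is the break-even price.
For €4 ≤ P < €38 the firm produces at a loss; below €4 it shuts down.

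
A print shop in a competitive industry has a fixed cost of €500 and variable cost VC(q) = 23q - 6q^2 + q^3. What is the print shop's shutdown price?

€14 per unit

Short-run supply begins at min AVC. From VC = 23q - 6q^2 + q^3, AVC = 23 - 6q + q^2.
At the minimum of AVC, MC = AVC. MC = 23 - 12q + 3q^2; setting MC = AVC gives 2q^2 - 6q = 0, so q = 3. min AVC = 14.
So the shutdown price is €14.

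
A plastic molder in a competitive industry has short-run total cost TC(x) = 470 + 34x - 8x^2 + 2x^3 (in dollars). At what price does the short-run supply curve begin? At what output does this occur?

$26 per unit, at x = 2

The shutdown price is the minimum of AVC. VC = 34x - 8x^2 + 2x^3, so AVC = 34 - 8x + 2x^2.
dAVC/dx = -8 + 4x = 0 gives x = 2. min AVC = 34 - 8·2 + 2·2^2 = 26.
So the shutdown price is $26.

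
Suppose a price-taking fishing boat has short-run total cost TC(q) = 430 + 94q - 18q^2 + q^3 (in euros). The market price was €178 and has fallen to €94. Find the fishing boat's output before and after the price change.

Output falls from 14 to 12

AVC = 94 - 18q + q^2, minimized at q = 9 where min AVC = €13. MC = 94 - 36q + 3q^2.
With P = €178 above the shutdown price, P = MC gives q = 14.
At P = €94 ≥ min AVC, set P = MC: q = 12. The firm stays open but cuts output.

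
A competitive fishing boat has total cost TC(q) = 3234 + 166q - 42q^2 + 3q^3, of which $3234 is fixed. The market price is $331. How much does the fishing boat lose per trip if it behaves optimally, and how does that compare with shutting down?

Profit = -$330 at q = 11

AVC = 166 - 42q + 3q^2; min AVC = $19 at q = 7. Since P = $331 ≥ min AVC, the firm produces.
MC = 166 - 84q + 9q^2. Setting P = MC and taking the root on the rising branch gives q* = 11.
TR = 331·11 = 3641. TC = 3234 + 737 = 3971. Profit = 3641 − 3971 = -$330.
By producing, the firm covers all variable cost plus $2904 of fixed cost; shutting down would lose the full $3234.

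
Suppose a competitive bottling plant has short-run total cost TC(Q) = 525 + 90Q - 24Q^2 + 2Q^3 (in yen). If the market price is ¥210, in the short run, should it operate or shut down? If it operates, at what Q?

Produce at Q = 10

Variable cost is VC = 90Q - 24Q^2 + 2Q^3, so AVC = VC/Q = 90 - 24Q + 2Q^2 and MC = dTC/dQ = 90 - 48Q + 6Q^2.
AVC hits its minimum where MC = AVC, at Q = 6, giving min AVC = 90 - 24·6 + 2·6^2 = ¥18.
Since P = ¥210 ≥ min AVC = ¥18, price covers variable cost and the firm should produce.
P = MC gives -120 - 48Q + 6Q^2 = 0, with roots -2 and 10. Take the larger (rising MC): Q* = 10.
Check: AVC at Q = 10 is ¥50 ≤ P, so revenue covers variable cost.
Profit = P·Q − TC = 210·10 − 1025 = ¥1075.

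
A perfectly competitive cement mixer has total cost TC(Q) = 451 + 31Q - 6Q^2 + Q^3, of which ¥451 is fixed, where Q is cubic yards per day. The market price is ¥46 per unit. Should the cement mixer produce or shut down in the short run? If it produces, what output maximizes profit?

Produce at Q = 5

Variable cost is VC = 31Q - 6Q^2 + Q^3, so AVC = VC/Q = 31 - 6Q + Q^2 and MC = dTC/dQ = 31 - 12Q + 3Q^2.
The AVC parabola has its vertex at Q = 6/2 = 3, where AVC = 31 - 6·3 + 3^2 = ¥22.
P = ¥46 exceeds min AVC = ¥22, so the firm stays open.
Solving P = MC: -15 - 12Q + 3Q^2 = 0 ⇒ Q = -1 or 5. On the upward-sloping branch, Q* = 5.
Check: AVC at Q = 5 is ¥26 ≤ P, so revenue covers variable cost.
Profit = P·Q − TC = 46·5 − 581 = -¥351, a loss, but smaller than the ¥451 fixed cost the firm would lose by shutting down.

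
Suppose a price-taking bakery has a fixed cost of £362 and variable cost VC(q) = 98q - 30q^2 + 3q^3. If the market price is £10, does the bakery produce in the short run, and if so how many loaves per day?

Variable cost is VC = 98q - 30q^2 + 3q^3, so AVC = VC/q = 98 - 30q + 3q^2 and MC = dTC/dq = 98 - 60q + 9q^2.
The AVC parabola has its vertex at q = 30/6 = 5, where AVC = 98 - 30·5 + 3·5^2 = £23.
With P < min AVC (£10 < £23), every unit sold adds to the loss.
The firm minimizes its loss by shutting down and losing only its fixed cost of £362.

Shut down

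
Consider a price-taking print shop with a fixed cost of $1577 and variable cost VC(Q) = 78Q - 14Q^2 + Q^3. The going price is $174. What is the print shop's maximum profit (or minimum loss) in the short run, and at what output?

Profit = -$137 at Q = 12

AVC = 78 - 14Q + Q^2 has its minimum $29 at Q = 7; price $174 clears that bar, so the firm operates.
With MC = 78 - 28Q + 3Q^2, P = MC on the upward-sloping part at Q* = 12.
TR = 174·12 = 2088. TC = 1577 + 648 = 2225. Profit = 2088 − 2225 = -$137.
That loss of $137 beats the $1577 the firm would lose by shutting down; producing recovers $1440 of fixed cost.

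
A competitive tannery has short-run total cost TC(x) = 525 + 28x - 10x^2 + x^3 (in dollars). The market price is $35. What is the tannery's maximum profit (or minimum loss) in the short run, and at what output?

Profit = -$329 at x = 7

AVC = 28 - 10x + x^2 has its minimum $3 at x = 5; price $35 clears that bar, so the firm operates.
MC = 28 - 20x + 3x^2. Setting P = MC and taking the root on the rising branch gives x* = 7.
TR = 35·7 = 245. TC = 525 + 49 = 574. Profit = 245 − 574 = -$329.
That loss of $329 beats the $525 the firm would lose by shutting down; producing recovers $196 of fixed cost.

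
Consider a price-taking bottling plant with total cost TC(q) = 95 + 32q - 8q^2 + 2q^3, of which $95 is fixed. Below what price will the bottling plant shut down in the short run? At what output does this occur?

$24 per unit, at q = 2

The firm shuts down when price falls below the minimum of average variable cost. AVC = VC/q = 32 - 8q + 2q^2.
dAVC/dq = -8 + 4q = 0 gives q = 2. min AVC = 32 - 8·2 + 2·2^2 = 24.
The firm shuts down for any P below $24.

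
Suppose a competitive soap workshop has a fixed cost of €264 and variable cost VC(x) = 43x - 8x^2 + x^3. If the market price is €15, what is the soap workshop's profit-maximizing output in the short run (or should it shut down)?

Shut down

Strip out fixed cost: VC = 43x - 8x^2 + x^3. Then AVC = 43 - 8x + x^2 and MC = 43 - 16x + 3x^2.
AVC hits its minimum where MC = AVC, at x = 4, giving min AVC = 43 - 8·4 + 4^2 = €27.
Since P = €15 < min AVC = €27, price fails to cover variable cost at any output.
Shutting down limits the loss to fixed cost, €264.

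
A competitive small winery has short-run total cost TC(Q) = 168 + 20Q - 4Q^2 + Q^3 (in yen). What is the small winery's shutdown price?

Short-run supply begins at min AVC. From VC = 20Q - 4Q^2 + Q^3, AVC = 20 - 4Q + Q^2.
dAVC/dQ = -4 + 2Q = 0 gives Q = 2. min AVC = 20 - 4·2 + 2^2 = 16.
For P < ¥16 the firm produces nothing.

¥16 per unit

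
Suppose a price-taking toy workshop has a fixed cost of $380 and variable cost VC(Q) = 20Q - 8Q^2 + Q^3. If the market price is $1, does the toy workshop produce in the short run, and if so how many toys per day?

Shut down

From TC, MC = TC'(Q) = 20 - 16Q + 3Q^2 and AVC = VC/Q = 20 - 8Q + Q^2.
The AVC parabola has its vertex at Q = 8/2 = 4, where AVC = 20 - 8·4 + 4^2 = $4.
Since P = $1 < min AVC = $4, price fails to cover variable cost at any output.
The firm minimizes its loss by shutting down and losing only its fixed cost of $380.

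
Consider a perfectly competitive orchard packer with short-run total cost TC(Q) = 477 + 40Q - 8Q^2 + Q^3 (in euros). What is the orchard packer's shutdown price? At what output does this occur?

The shutdown price is the minimum of AVC. VC = 40Q - 8Q^2 + Q^3, so AVC = 40 - 8Q + Q^2.
dAVC/dQ = -8 + 2Q = 0 gives Q = 4. min AVC = 40 - 8·4 + 4^2 = 24.
For P < €24 the firm produces nothing.

€24 per unit, at Q = 4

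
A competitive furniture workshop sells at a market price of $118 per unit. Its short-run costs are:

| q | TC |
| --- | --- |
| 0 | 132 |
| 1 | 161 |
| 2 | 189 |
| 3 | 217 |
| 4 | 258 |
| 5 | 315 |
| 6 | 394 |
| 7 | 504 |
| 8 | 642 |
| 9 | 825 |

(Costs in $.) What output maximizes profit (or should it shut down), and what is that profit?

Tabulate TR − TC: q=0: -132; q=1: -43; q=2: 47; q=3: 137; q=4: 214; q=5: 275; q=6: 314; q=7: 322; q=8: 302; q=9: 237.
Profit is maximized at q = 7. AVC there is 372/7 = $53.14 ≤ P, so producing beats shutting down (which would give -$132).

q = 7; profit = $322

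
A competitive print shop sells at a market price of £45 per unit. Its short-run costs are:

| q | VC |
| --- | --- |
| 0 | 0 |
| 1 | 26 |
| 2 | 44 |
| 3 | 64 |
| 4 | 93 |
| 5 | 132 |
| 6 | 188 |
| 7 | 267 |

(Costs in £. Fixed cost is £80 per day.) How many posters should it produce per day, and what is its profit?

q = 5; profit = £13

Tabulate TR − TC: q=0: -80; q=1: -61; q=2: -34; q=3: -9; q=4: 7; q=5: 13; q=6: 2; q=7: -32.
Profit is maximized at q = 5. AVC there is 132/5 = £26.40 ≤ P, so producing beats shutting down (which would give -£80).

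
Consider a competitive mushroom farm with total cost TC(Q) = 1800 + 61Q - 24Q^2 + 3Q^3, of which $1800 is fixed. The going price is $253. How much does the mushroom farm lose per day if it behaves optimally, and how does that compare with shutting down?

Profit = -$264 at Q = 8

AVC = 61 - 24Q + 3Q^2; min AVC = $13 at Q = 4. Since P = $253 ≥ min AVC, the firm produces.
MC = 61 - 48Q + 9Q^2. Setting P = MC and taking the root on the rising branch gives Q* = 8.
TR = 253·8 = 2024. TC = 1800 + 488 = 2288. Profit = 2024 − 2288 = -$264.
By producing, the firm covers all variable cost plus $1536 of fixed cost; shutting down would lose the full $1800.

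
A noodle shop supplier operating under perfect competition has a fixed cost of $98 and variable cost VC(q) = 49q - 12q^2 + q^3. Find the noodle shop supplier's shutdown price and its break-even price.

Shutdown price = min AVC. AVC = 49 - 12q + q^2, with vertex at q = 6 and minimum $13.
ATC = 98/q + 49 - 12q + q^2. Setting dATC/dq = −98/q^2 − 12 + 2q = 0 gives q = 7 (since 2·7^3 − 12·7^2 = 98).
min ATC = 98/7 + 49 − 12·7 + 7^2 = $28. That is the break-even price.
Between these two prices the firm operates at a loss; above $28 it earns a profit.

Shutdown price = $13; break-even price = $28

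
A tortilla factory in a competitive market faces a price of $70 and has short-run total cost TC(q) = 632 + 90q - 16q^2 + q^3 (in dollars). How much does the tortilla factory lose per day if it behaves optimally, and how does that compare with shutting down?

AVC = 90 - 16q + q^2 has its minimum $26 at q = 8; price $70 clears that bar, so the firm operates.
MC = 90 - 32q + 3q^2. Setting P = MC and taking the root on the rising branch gives q* = 10.
TR = 70·10 = 700. TC = 632 + 300 = 932. Profit = 700 − 932 = -$232.
By producing, the firm covers all variable cost plus $400 of fixed cost; shutting down would lose the full $632.

Profit = -$232 at q = 10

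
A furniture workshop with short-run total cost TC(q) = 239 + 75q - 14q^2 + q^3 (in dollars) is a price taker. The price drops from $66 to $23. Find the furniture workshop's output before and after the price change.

Output falls from 9 to 0 (the firm shuts down)

MC = 75 - 28q + 3q^2; the shutdown threshold is min AVC = $26 (at q = 7).
At P = $66 ≥ min AVC, set P = MC on the rising branch: q = 9.
At P = $23 < min AVC = $26, price no longer covers variable cost at any output, so the firm shuts down: q = 0.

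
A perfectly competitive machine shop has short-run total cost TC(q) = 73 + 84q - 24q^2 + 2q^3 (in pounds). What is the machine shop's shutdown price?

Short-run supply begins at min AVC. From VC = 84q - 24q^2 + 2q^3, AVC = 84 - 24q + 2q^2.
dAVC/dq = -24 + 4q = 0 gives q = 6. min AVC = 84 - 24·6 + 2·6^2 = 12.
So the shutdown price is £12.

£12 per unit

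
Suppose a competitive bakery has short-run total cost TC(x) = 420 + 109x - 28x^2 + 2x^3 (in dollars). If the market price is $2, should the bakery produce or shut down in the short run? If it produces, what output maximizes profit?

Shut down

Strip out fixed cost: VC = 109x - 28x^2 + 2x^3. Then AVC = 109 - 28x + 2x^2 and MC = 109 - 56x + 6x^2.
The AVC parabola has its vertex at x = 28/4 = 7, where AVC = 109 - 28·7 + 2·7^2 = $11.
Since P = $2 < min AVC = $11, price fails to cover variable cost at any output.
Best response: produce nothing and absorb the $420 fixed cost.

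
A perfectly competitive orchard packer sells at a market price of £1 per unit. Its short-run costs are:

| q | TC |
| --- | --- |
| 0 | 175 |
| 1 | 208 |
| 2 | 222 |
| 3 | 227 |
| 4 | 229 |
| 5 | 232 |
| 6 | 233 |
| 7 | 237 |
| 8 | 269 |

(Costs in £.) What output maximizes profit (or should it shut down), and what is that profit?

Tabulate TR − TC: q=0: -175; q=1: -207; q=2: -220; q=3: -224; q=4: -225; q=5: -227; q=6: -227; q=7: -230; q=8: -261.
Profit is highest at q = 0. Equivalently, the lowest AVC in the table is 62/7 ≈ £8.86 at q = 7, and P = £1 falls below it — price never covers variable cost, so the firm shuts down and loses only its fixed cost.

q = 0 (shut down); profit = -£175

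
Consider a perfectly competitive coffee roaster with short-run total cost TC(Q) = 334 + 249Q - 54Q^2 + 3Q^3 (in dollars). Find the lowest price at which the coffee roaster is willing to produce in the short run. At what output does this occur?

$6 per unit, at Q = 9

The firm shuts down when price falls below the minimum of average variable cost. AVC = VC/Q = 249 - 54Q + 3Q^2.
At the minimum of AVC, MC = AVC. MC = 249 - 108Q + 9Q^2; setting MC = AVC gives 6Q^2 - 54Q = 0, so Q = 9. min AVC = 6.
The firm shuts down for any P below $6.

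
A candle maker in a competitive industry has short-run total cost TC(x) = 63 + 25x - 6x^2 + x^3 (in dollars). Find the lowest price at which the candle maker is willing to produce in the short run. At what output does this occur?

Short-run supply begins at min AVC. From VC = 25x - 6x^2 + x^3, AVC = 25 - 6x + x^2.
At the minimum of AVC, MC = AVC. MC = 25 - 12x + 3x^2; setting MC = AVC gives 2x^2 - 6x = 0, so x = 3. min AVC = 16.
For P < $16 the firm produces nothing.

$16 per unit, at x = 3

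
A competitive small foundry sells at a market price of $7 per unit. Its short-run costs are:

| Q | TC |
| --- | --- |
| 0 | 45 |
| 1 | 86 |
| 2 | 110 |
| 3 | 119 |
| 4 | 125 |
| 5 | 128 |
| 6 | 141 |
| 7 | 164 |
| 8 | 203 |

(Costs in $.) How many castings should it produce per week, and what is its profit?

Tabulate TR − TC: Q=0: -45; Q=1: -79; Q=2: -96; Q=3: -98; Q=4: -97; Q=5: -93; Q=6: -99; Q=7: -115; Q=8: -147.
Profit is highest at Q = 0. Equivalently, the lowest AVC in the table is 96/6 ≈ $16 at Q = 6, and P = $7 falls below it — price never covers variable cost, so the firm shuts down and loses only its fixed cost.

Q = 0 (shut down); profit = -$45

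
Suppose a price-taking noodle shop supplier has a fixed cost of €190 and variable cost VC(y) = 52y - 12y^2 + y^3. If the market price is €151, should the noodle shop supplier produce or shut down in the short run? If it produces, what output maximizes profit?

From TC, MC = TC'(y) = 52 - 24y + 3y^2 and AVC = VC/y = 52 - 12y + y^2.
AVC is minimized where dAVC/dy = -12 + 2y = 0, at y = 6; min AVC = 52 - 12·6 + 6^2 = €16.
Because €151 ≥ €16, revenue can cover variable cost; the firm operates.
Set P = MC: 151 = 52 - 24y + 3y^2 → -99 - 24y + 3y^2 = 0. The roots are y = -3 and y = 11; the profit-maximizing output is on the rising part of MC, so y* = 11.
Check: AVC at y = 11 is €41 ≤ P, so revenue covers variable cost.
Profit = P·y − TC = 151·11 − 641 = €1020.

Produce at y = 11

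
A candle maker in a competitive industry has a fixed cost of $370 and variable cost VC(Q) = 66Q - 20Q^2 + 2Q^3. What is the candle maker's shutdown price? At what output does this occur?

$16 per unit, at Q = 5

The firm shuts down when price falls below the minimum of average variable cost. AVC = VC/Q = 66 - 20Q + 2Q^2.
dAVC/dQ = -20 + 4Q = 0 gives Q = 5. min AVC = 66 - 20·5 + 2·5^2 = 16.
For P < $16 the firm produces nothing.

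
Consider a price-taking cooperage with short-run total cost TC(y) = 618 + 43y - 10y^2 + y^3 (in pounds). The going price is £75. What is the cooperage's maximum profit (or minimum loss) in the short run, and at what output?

AVC = 43 - 10y + y^2 has its minimum £18 at y = 5; price £75 clears that bar, so the firm operates.
With MC = 43 - 20y + 3y^2, P = MC on the upward-sloping part at y* = 8.
TR = 75·8 = 600. TC = 618 + 216 = 834. Profit = 600 − 834 = -£234.
Shutting down would mean losing the fixed cost of £618, so operating at a loss of £234 is better by £384.

Profit = -£234 at y = 8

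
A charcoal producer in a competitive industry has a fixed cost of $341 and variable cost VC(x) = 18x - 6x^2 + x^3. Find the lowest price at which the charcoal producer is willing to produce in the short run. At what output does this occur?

Short-run supply begins at min AVC. From VC = 18x - 6x^2 + x^3, AVC = 18 - 6x + x^2.
dAVC/dx = -6 + 2x = 0 gives x = 3. min AVC = 18 - 6·3 + 3^2 = 9.
The firm shuts down for any P below $9.

$9 per unit, at x = 3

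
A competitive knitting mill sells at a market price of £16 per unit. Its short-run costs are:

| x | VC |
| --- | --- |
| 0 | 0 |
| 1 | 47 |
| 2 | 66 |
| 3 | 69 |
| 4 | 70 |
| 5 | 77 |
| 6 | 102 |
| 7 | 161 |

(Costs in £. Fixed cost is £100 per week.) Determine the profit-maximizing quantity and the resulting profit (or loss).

x = 5; profit = -£97

Compute π = P·x − TC at each output: x=0: -100; x=1: -131; x=2: -134; x=3: -121; x=4: -106; x=5: -97; x=6: -106; x=7: -149.
Profit is maximized at x = 5. AVC there is 77/5 = £15.40 ≤ P, so producing beats shutting down (which would give -£100).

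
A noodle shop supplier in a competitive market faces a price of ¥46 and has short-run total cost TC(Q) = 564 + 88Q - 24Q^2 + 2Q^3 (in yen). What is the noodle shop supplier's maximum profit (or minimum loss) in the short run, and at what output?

AVC = 88 - 24Q + 2Q^2; min AVC = ¥16 at Q = 6. Since P = ¥46 ≥ min AVC, the firm produces.
With MC = 88 - 48Q + 6Q^2, P = MC on the upward-sloping part at Q* = 7.
TR = 46·7 = 322. TC = 564 + 126 = 690. Profit = 322 − 690 = -¥368.
Shutting down would mean losing the fixed cost of ¥564, so operating at a loss of ¥368 is better by ¥196.

Profit = -¥368 at Q = 7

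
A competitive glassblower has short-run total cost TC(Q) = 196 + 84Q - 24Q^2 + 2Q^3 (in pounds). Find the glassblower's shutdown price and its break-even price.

Shutdown price = £12; break-even price = £42

Shutdown price = min AVC. AVC = 84 - 24Q + 2Q^2, with vertex at Q = 6 and minimum £12.
ATC = 196/Q + 84 - 24Q + 2Q^2. Setting dATC/dQ = −196/Q^2 − 24 + 4Q = 0 gives Q = 7 (since 4·7^3 − 24·7^2 = 196).
min ATC = 196/7 + 84 − 24·7 + 2·7^2 = £42. That is the break-even price.
Between these two prices the firm operates at a loss; above £42 it earns a profit.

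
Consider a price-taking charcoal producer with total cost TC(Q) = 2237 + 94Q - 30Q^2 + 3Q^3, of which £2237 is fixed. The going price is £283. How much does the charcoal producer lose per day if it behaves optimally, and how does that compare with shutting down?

AVC = 94 - 30Q + 3Q^2 has its minimum £19 at Q = 5; price £283 clears that bar, so the firm operates.
MC = 94 - 60Q + 9Q^2. Setting P = MC and taking the root on the rising branch gives Q* = 9.
TR = 283·9 = 2547. TC = 2237 + 603 = 2840. Profit = 2547 − 2840 = -£293.
By producing, the firm covers all variable cost plus £1944 of fixed cost; shutting down would lose the full £2237.

Profit = -£293 at Q = 9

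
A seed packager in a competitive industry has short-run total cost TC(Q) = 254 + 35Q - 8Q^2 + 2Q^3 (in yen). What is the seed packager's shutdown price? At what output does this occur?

¥27 per unit, at Q = 2

The firm shuts down when price falls below the minimum of average variable cost. AVC = VC/Q = 35 - 8Q + 2Q^2.
At the minimum of AVC, MC = AVC. MC = 35 - 16Q + 6Q^2; setting MC = AVC gives 4Q^2 - 8Q = 0, so Q = 2. min AVC = 27.
For P < ¥27 the firm produces nothing.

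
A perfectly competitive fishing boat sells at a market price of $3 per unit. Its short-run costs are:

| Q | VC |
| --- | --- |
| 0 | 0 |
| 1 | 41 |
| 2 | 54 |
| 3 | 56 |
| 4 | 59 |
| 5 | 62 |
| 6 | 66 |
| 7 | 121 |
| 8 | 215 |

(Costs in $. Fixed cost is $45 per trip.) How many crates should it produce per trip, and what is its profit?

Profit at each row (π = 3Q − TC): Q=0: -45; Q=1: -83; Q=2: -93; Q=3: -92; Q=4: -92; Q=5: -92; Q=6: -93; Q=7: -145; Q=8: -236.
Profit is highest at Q = 0. Equivalently, the lowest AVC in the table is 66/6 ≈ $11 at Q = 6, and P = $3 falls below it — price never covers variable cost, so the firm shuts down and loses only its fixed cost.

Q = 0 (shut down); profit = -$45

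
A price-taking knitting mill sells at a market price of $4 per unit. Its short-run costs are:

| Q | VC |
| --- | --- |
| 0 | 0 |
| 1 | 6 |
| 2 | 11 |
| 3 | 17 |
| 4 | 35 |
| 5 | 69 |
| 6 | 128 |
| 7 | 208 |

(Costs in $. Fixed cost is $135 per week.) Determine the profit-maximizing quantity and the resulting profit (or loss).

Q = 0 (shut down); profit = -$135

Profit at each row (π = 4Q − TC): Q=0: -135; Q=1: -137; Q=2: -138; Q=3: -140; Q=4: -154; Q=5: -184; Q=6: -239; Q=7: -315.
Profit is highest at Q = 0. Equivalently, the lowest AVC in the table is 11/2 ≈ $5.50 at Q = 2, and P = $4 falls below it — price never covers variable cost, so the firm shuts down and loses only its fixed cost.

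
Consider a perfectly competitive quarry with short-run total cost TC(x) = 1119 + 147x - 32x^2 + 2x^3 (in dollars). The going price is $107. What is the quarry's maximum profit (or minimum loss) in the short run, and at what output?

AVC = 147 - 32x + 2x^2; min AVC = $19 at x = 8. Since P = $107 ≥ min AVC, the firm produces.
MC = 147 - 64x + 6x^2. Setting P = MC and taking the root on the rising branch gives x* = 10.
TR = 107·10 = 1070. TC = 1119 + 270 = 1389. Profit = 1070 − 1389 = -$319.
Shutting down would mean losing the fixed cost of $1119, so operating at a loss of $319 is better by $800.

Profit = -$319 at x = 10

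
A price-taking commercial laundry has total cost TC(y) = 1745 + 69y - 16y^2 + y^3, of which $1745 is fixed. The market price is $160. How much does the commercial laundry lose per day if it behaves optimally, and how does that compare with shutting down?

Profit = -$55 at y = 13

AVC = 69 - 16y + y^2; min AVC = $5 at y = 8. Since P = $160 ≥ min AVC, the firm produces.
With MC = 69 - 32y + 3y^2, P = MC on the upward-sloping part at y* = 13.
TR = 160·13 = 2080. TC = 1745 + 390 = 2135. Profit = 2080 − 2135 = -$55.
Shutting down would mean losing the fixed cost of $1745, so operating at a loss of $55 is better by $1690.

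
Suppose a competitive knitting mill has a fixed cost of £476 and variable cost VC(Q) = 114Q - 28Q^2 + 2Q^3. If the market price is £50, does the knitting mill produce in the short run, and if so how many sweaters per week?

From TC, MC = TC'(Q) = 114 - 56Q + 6Q^2 and AVC = VC/Q = 114 - 28Q + 2Q^2.
AVC hits its minimum where MC = AVC, at Q = 7, giving min AVC = 114 - 28·7 + 2·7^2 = £16.
Because £50 ≥ £16, revenue can cover variable cost; the firm operates.
P = MC gives 64 - 56Q + 6Q^2 = 0, with roots 4/3 and 8. Take the larger (rising MC): Q* = 8.
Check: AVC at Q = 8 is £18 ≤ P, so revenue covers variable cost.
Profit = P·Q − TC = 50·8 − 620 = -£220, a loss, but smaller than the £476 fixed cost the firm would lose by shutting down.

Produce at Q = 8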